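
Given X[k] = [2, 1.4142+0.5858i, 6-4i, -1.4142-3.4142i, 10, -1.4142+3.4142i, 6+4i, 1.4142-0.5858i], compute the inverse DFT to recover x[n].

x[n] = (1/8) Σ(k=0 to 7) X[k] · e^(2πikn/8)

Computing each x[n]:
x[0] = 3
x[1] = 1
x[2] = -1
x[3] = -2
x[4] = 3
x[5] = -1
x[6] = 1
x[7] = -2

x = [3, 1, -1, -2, 3, -1, 1, -2]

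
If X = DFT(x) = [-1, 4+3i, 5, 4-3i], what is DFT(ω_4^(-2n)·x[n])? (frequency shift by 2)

Modulation property: DFT(ω_4^(-2n)·x[n]) = X[(k-2) mod 4], so circularly shift X by 2 positions.

X[k-2] = [5, 4-3i, -1, 4+3i]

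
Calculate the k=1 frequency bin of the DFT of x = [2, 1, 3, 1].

X[1] = Σ(n=0 to 3) x[n] · ω_4^(1n) where ω_4 = e^(-2πi/4)
= (2)·ω_4^0 + (1)·ω_4^1 + (3)·ω_4^2 + (1)·ω_4^3

X[1] = -1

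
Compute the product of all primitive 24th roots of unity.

The primitive 24th roots of unity are ω_24^k for k coprime to 24: k ∈ {1, 5, 7, 11, 13, 17, 19, 23}
Their product equals the constant term of the cyclotomic polynomial Φ_24(x) up to sign.
For n ≥ 3, the product of all primitive nth roots of unity is 1. (For n=1 it is 1; for n=2 it is -1.)

1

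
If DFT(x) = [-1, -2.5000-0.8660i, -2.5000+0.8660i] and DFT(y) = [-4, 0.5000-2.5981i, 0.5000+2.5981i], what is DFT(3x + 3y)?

By linearity: DFT(3x + 3y) = 3·DFT(x) + 3·DFT(y)
= 3·[-1, -2.5000-0.8660i, -2.5000+0.8660i] + 3·[-4, 0.5000-2.5981i, 0.5000+2.5981i]

Computing element-wise:
Z[0] = 3·(-1) + 3·(-4) = -15
Z[1] = 3·(-2.5000-0.8660i) + 3·(0.5000-2.5981i) = -6.0000-10.3923i
Z[2] = 3·(-2.5000+0.8660i) + 3·(0.5000+2.5981i) = -6.0000+10.3923i

DFT(3x + 3y) = 3·X + 3·Y = [-15, -6.0000-10.3923i, -6.0000+10.3923i]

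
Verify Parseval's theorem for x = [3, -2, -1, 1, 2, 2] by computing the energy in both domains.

Time domain:
Σ|x[n]|² = |3|² + |-2|² + |-1|² + |1|² + |2|² + |2|² = 23.0000

Frequency domain:
(1/6)Σ|X[k]|² = (1/6)(|5|² + |1.5000+6.0622i|² + |3.5000+0.8660i|² + |3|² + |3.5000-0.8660i|² + |1.5000-6.0622i|²) = (1/6)·138.0000 = 23.0000

Both sides agree, confirming Parseval's theorem.

Σ|x[n]|² = (1/N)Σ|X[k]|² = 23.0000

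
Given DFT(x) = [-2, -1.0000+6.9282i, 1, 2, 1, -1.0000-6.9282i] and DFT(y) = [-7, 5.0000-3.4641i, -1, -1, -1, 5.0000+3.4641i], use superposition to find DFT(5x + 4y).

By linearity: DFT(5x + 4y) = 5·DFT(x) + 4·DFT(y)
= 5·[-2, -1.0000+6.9282i, 1, 2, 1, -1.0000-6.9282i] + 4·[-7, 5.0000-3.4641i, -1, -1, -1, 5.0000+3.4641i]

Computing element-wise:
Z[0] = 5·(-2) + 4·(-7) = -38
Z[1] = 5·(-1.0000+6.9282i) + 4·(5.0000-3.4641i) = 15.0000+20.7846i
Z[2] = 5·(1) + 4·(-1) = 1
Z[3] = 5·(2) + 4·(-1) = 6
Z[4] = 5·(1) + 4·(-1) = 1
Z[5] = 5·(-1.0000-6.9282i) + 4·(5.0000+3.4641i) = 15.0000-20.7846i

DFT(5x + 4y) = 5·X + 4·Y = [-38, 15.0000+20.7846i, 1, 6, 1, 15.0000-20.7846i]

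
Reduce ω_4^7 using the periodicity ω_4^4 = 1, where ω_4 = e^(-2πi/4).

Since ω_4^4 = 1, powers reduce modulo 4.
7 mod 4 = 3
So ω_4^7 = ω_4^3 = e^(-2πi·3/4)

ω_4^7 = ω_4^3 = 1i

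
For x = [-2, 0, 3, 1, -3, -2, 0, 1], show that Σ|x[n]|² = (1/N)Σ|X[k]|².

Time domain:
Σ|x[n]|² = |-2|² + |0|² + |3|² + |1|² + |-3|² + |-2|² + |0|² + |1|² = 28.0000

Frequency domain:
(1/8)Σ|X[k]|² = (1/8)(|-2|² + |2.4142-4.4142i|² + |-8+4i|² + |-0.4142+1.5858i|² + |-2|² + |-0.4142-1.5858i|² + |-8-4i|² + |2.4142+4.4142i|²) = (1/8)·224.0000 = 28.0000

Both sides agree, confirming Parseval's theorem.

Σ|x[n]|² = (1/N)Σ|X[k]|² = 28.0000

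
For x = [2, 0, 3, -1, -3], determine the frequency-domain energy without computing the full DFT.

Parseval: Σ|x[n]|² = (1/N)Σ|X[k]|², so Σ|X[k]|² = N·Σ|x[n]|² = 5·23.0000

Σ|X[k]|² = N·Σ|x[n]|² = 5·23.0000 = 115.0000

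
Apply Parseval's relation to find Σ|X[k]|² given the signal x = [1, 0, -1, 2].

Parseval: Σ|x[n]|² = (1/N)Σ|X[k]|², so Σ|X[k]|² = N·Σ|x[n]|² = 4·6.0000

Σ|X[k]|² = N·Σ|x[n]|² = 4·6.0000 = 24.0000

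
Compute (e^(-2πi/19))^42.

Since ω_19^19 = 1, powers reduce modulo 19.
42 mod 19 = 4
So ω_19^42 = ω_19^4 = e^(-2πi·4/19)

ω_19^42 = ω_19^4 = 0.2455-0.9694i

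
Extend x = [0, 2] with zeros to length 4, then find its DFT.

Original 2-point DFT: [2, -2]
Zero-padded 4-point DFT provides frequency interpolation.

DFT_4([x, 0, ...]) = [2, -2i, -2, 2i]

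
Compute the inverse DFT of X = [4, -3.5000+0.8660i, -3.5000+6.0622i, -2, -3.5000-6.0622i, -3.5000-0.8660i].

x[n] = (1/6) Σ(k=0 to 5) X[k] · e^(2πikn/6)

Computing each x[n]:
x[0] = -2
x[1] = -1
x[2] = 3
x[3] = 1
x[4] = 0
x[5] = 3

x = [-2, -1, 3, 1, 0, 3]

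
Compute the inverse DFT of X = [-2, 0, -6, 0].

x[n] = (1/4) Σ(k=0 to 3) X[k] · e^(2πikn/4)

Computing each x[n]:
x[0] = -2
x[1] = 1
x[2] = -2
x[3] = 1

x = [-2, 1, -2, 1]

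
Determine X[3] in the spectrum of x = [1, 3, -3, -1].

X[3] = Σ(n=0 to 3) x[n] · ω_4^(3n) where ω_4 = e^(-2πi/4)
= (1)·ω_4^0 + (3)·ω_4^3 + (-3)·ω_4^6 + (-1)·ω_4^9

X[3] = 4+4i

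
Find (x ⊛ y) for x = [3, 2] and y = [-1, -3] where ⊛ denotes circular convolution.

(x ⊛ y)[n] = Σ(m=0 to 1) x[m] · y[(n-m) mod 2]

Computing each output sample:
(x ⊛ y)[0] = -9
(x ⊛ y)[1] = -11

x ⊛ y = [-9, -11]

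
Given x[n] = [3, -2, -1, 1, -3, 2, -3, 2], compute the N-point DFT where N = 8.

X[k] = Σ(n=0 to 7) x[n] · ω_8^(nk)
where ω_8 = e^(-2πi/8)

Computing each X[k]:
X[0] = -1
X[1] = 3.8787+1.5355i
X[2] = 4+3i
X[3] = 8.1213+5.5355i
X[4] = -7
X[5] = 8.1213-5.5355i
X[6] = 4-3i
X[7] = 3.8787-1.5355i

X = [-1, 3.8787+1.5355i, 4+3i, 8.1213+5.5355i, -7, 8.1213-5.5355i, 4-3i, 3.8787-1.5355i]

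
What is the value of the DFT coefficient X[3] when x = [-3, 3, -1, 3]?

X[3] = Σ(n=0 to 3) x[n] · ω_4^(3n) where ω_4 = e^(-2πi/4)
= (-3)·ω_4^0 + (3)·ω_4^3 + (-1)·ω_4^6 + (3)·ω_4^9

X[3] = -2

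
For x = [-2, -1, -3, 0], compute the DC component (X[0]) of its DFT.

X[0] = Σ(n=0 to 3) x[n] · ω_4^0 = Σ x[n]
= (-2) + (-1) + (-3) + (0)

X[0] = -6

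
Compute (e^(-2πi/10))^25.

Since ω_10^10 = 1, powers reduce modulo 10.
25 mod 10 = 5
So ω_10^25 = ω_10^5 = e^(-2πi·5/10)

ω_10^25 = ω_10^5 = -1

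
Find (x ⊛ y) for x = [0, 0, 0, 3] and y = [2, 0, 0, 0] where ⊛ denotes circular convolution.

(x ⊛ y)[n] = Σ(m=0 to 3) x[m] · y[(n-m) mod 4]

Computing each output sample:
(x ⊛ y)[0] = 0
(x ⊛ y)[1] = 0
(x ⊛ y)[2] = 0
(x ⊛ y)[3] = 6

x ⊛ y = [0, 0, 0, 6]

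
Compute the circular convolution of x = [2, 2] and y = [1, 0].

(x ⊛ y)[n] = Σ(m=0 to 1) x[m] · y[(n-m) mod 2]

Computing each output sample:
(x ⊛ y)[0] = 2
(x ⊛ y)[1] = 2

x ⊛ y = [2, 2]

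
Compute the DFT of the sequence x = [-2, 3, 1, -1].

X[k] = Σ(n=0 to 3) x[n] · ω_4^(nk)
where ω_4 = e^(-2πi/4)

Computing each X[k]:
X[0] = 1
X[1] = -3-4i
X[2] = -3
X[3] = -3+4i

X = [1, -3-4i, -3, -3+4i]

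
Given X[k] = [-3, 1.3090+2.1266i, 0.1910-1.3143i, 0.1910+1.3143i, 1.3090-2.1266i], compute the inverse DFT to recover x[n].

x[n] = (1/5) Σ(k=0 to 4) X[k] · e^(2πikn/5)

Computing each x[n]:
x[0] = 0
x[1] = -1
x[2] = -2
x[3] = 0
x[4] = 0

x = [0, -1, -2, 0, 0]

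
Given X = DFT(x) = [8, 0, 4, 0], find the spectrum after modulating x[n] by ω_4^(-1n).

Modulation property: DFT(ω_4^(-1n)·x[n]) = X[(k-1) mod 4], so circularly shift X by 1 positions.

X[k-1] = [0, 8, 0, 4]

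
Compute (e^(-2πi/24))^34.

Since ω_24^24 = 1, powers reduce modulo 24.
34 mod 24 = 10
So ω_24^34 = ω_24^10 = e^(-2πi·10/24)

ω_24^34 = ω_24^10 = -0.8660-0.5000i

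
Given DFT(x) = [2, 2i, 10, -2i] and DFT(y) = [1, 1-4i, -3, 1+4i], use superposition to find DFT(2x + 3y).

By linearity: DFT(2x + 3y) = 2·DFT(x) + 3·DFT(y)
= 2·[2, 2i, 10, -2i] + 3·[1, 1-4i, -3, 1+4i]

Computing element-wise:
Z[0] = 2·(2) + 3·(1) = 7
Z[1] = 2·(2i) + 3·(1-4i) = 3-8i
Z[2] = 2·(10) + 3·(-3) = 11
Z[3] = 2·(-2i) + 3·(1+4i) = 3+8i

DFT(2x + 3y) = 2·X + 3·Y = [7, 3-8i, 11, 3+8i]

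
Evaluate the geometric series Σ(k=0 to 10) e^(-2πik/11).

Sum of all nth roots of unity equals 0 for n > 1 (geometric series with r ≠ 1).

0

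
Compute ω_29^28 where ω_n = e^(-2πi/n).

ω_29^28 = e^(-2πi·28/29)
= cos(-2π·28/29) + i·sin(-2π·28/29)
= cos(-56π/29) + i·sin(-56π/29)

ω_29^28 = cos(-56π/29) + i·sin(-56π/29) = 0.9766+0.2150i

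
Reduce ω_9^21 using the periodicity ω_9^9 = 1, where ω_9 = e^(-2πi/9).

Since ω_9^9 = 1, powers reduce modulo 9.
21 mod 9 = 3
So ω_9^21 = ω_9^3 = e^(-2πi·3/9)

ω_9^21 = ω_9^3 = -0.5000-0.8660i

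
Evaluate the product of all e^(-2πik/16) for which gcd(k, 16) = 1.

The primitive 16th roots of unity are ω_16^k for k coprime to 16: k ∈ {1, 3, 5, 7, 9, 11, 13, 15}
Their product equals the constant term of the cyclotomic polynomial Φ_16(x) up to sign.
For n ≥ 3, the product of all primitive nth roots of unity is 1. (For n=1 it is 1; for n=2 it is -1.)

1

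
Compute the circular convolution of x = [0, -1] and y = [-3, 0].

(x ⊛ y)[n] = Σ(m=0 to 1) x[m] · y[(n-m) mod 2]

Computing each output sample:
(x ⊛ y)[0] = 0
(x ⊛ y)[1] = 3

x ⊛ y = [0, 3]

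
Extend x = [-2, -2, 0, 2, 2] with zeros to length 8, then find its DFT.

Original 5-point DFT: [0, -3.6180+4.9798i, -1.3820+0.4490i, -1.3820-0.4490i, -3.6180-4.9798i]
Zero-padded 8-point DFT provides frequency interpolation.

DFT_8([x, 0, ...]) = [0, -6.8284, 4i, -1.1716, 0, -1.1716, -4i, -6.8284]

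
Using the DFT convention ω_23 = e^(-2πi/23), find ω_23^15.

ω_23^15 = e^(-2πi·15/23)
= cos(-2π·15/23) + i·sin(-2π·15/23)
= cos(-30π/23) + i·sin(-30π/23)

ω_23^15 = cos(-30π/23) + i·sin(-30π/23) = -0.5767+0.8170i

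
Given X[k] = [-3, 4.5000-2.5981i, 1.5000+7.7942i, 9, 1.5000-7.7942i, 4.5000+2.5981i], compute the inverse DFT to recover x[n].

x[n] = (1/6) Σ(k=0 to 5) X[k] · e^(2πikn/6)

Computing each x[n]:
x[0] = 3
x[1] = -3
x[2] = 3
x[3] = -3
x[4] = -3
x[5] = 0

x = [3, -3, 3, -3, -3, 0]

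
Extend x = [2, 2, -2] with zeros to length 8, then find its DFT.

Original 3-point DFT: [2, 2.0000-3.4641i, 2.0000+3.4641i]
Zero-padded 8-point DFT provides frequency interpolation.

DFT_8([x, 0, ...]) = [2, 3.4142+0.5858i, 4-2i, 0.5858-3.4142i, -2, 0.5858+3.4142i, 4+2i, 3.4142-0.5858i]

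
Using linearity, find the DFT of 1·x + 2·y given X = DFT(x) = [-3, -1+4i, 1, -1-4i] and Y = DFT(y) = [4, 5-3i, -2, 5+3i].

By linearity: DFT(1x + 2y) = 1·DFT(x) + 2·DFT(y)
= 1·[-3, -1+4i, 1, -1-4i] + 2·[4, 5-3i, -2, 5+3i]

Computing element-wise:
Z[0] = 1·(-3) + 2·(4) = 5
Z[1] = 1·(-1+4i) + 2·(5-3i) = 9-2i
Z[2] = 1·(1) + 2·(-2) = -3
Z[3] = 1·(-1-4i) + 2·(5+3i) = 9+2i

DFT(1x + 2y) = 1·X + 2·Y = [5, 9-2i, -3, 9+2i]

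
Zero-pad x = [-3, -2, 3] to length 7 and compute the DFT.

Original 3-point DFT: [-2, -3.5000+4.3301i, -3.5000-4.3301i]
Zero-padded 7-point DFT provides frequency interpolation.

DFT_7([x, 0, ...]) = [-2, -4.9145-1.3611i, -5.2579+3.2515i, 0.6724+3.2133i, 0.6724-3.2133i, -5.2579-3.2515i, -4.9145+1.3611i]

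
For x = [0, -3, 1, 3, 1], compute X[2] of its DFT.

X[2] = Σ(n=0 to 4) x[n] · ω_5^(2n) where ω_5 = e^(-2πi/5)
= (0)·ω_5^0 + (-3)·ω_5^2 + (1)·ω_5^4 + (3)·ω_5^6 + (1)·ω_5^8

X[2] = 2.8541+0.4490i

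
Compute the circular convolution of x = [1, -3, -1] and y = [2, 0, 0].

(x ⊛ y)[n] = Σ(m=0 to 2) x[m] · y[(n-m) mod 3]

Computing each output sample:
(x ⊛ y)[0] = 2
(x ⊛ y)[1] = -6
(x ⊛ y)[2] = -2

x ⊛ y = [2, -6, -2]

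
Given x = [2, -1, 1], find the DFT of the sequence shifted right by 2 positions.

Time shift by 2: X_shifted[k] = ω_3^(2k) · X[k]
Shifted x = [-1, 1, 2]

DFT(x[n-2]) = [2, -2.5000+0.8660i, -2.5000-0.8660i]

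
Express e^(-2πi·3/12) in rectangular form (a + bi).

ω_12^3 = e^(-2πi·3/12)
= cos(-2π·3/12) + i·sin(-2π·3/12)
= cos(-6π/12) + i·sin(-6π/12)

ω_12^3 = cos(-6π/12) + i·sin(-6π/12) = -1i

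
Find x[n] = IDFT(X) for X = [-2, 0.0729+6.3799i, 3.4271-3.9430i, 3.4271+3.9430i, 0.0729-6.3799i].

x[n] = (1/5) Σ(k=0 to 4) X[k] · e^(2πikn/5)

Computing each x[n]:
x[0] = 1
x[1] = -3
x[2] = -3
x[3] = 3
x[4] = 0

x = [1, -3, -3, 3, 0]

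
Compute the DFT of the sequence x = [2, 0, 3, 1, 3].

X[k] = Σ(n=0 to 4) x[n] · ω_5^(nk)
where ω_5 = e^(-2πi/5)

Computing each X[k]:
X[0] = 9
X[1] = -0.3090+1.6776i
X[2] = 0.8090+3.6655i
X[3] = 0.8090-3.6655i
X[4] = -0.3090-1.6776i

X = [9, -0.3090+1.6776i, 0.8090+3.6655i, 0.8090-3.6655i, -0.3090-1.6776i]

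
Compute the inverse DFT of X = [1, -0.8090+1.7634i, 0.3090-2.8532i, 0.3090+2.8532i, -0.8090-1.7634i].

x[n] = (1/5) Σ(k=0 to 4) X[k] · e^(2πikn/5)

Computing each x[n]:
x[0] = 0
x[1] = 0
x[2] = -1
x[3] = 2
x[4] = 0

x = [0, 0, -1, 2, 0]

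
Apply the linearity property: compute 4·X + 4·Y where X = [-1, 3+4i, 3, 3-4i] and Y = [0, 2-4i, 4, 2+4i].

By linearity: DFT(4x + 4y) = 4·DFT(x) + 4·DFT(y)
= 4·[-1, 3+4i, 3, 3-4i] + 4·[0, 2-4i, 4, 2+4i]

Computing element-wise:
Z[0] = 4·(-1) + 4·(0) = -4
Z[1] = 4·(3+4i) + 4·(2-4i) = 20
Z[2] = 4·(3) + 4·(4) = 28
Z[3] = 4·(3-4i) + 4·(2+4i) = 20

DFT(4x + 4y) = 4·X + 4·Y = [-4, 20, 28, 20]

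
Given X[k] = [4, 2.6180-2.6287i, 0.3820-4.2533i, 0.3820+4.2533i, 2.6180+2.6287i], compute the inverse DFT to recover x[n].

x[n] = (1/5) Σ(k=0 to 4) X[k] · e^(2πikn/5)

Computing each x[n]:
x[0] = 2
x[1] = 3
x[2] = -1
x[3] = 1
x[4] = -1

x = [2, 3, -1, 1, -1]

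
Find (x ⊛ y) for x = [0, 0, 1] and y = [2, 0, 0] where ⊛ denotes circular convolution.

(x ⊛ y)[n] = Σ(m=0 to 2) x[m] · y[(n-m) mod 3]

Computing each output sample:
(x ⊛ y)[0] = 0
(x ⊛ y)[1] = 0
(x ⊛ y)[2] = 2

x ⊛ y = [0, 0, 2]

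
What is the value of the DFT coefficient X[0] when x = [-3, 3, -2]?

X[0] = Σ(n=0 to 2) x[n] · ω_3^0 = Σ x[n]
= (-3) + (3) + (-2)

X[0] = -2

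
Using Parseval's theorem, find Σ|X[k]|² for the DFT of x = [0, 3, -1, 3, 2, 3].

Parseval: Σ|x[n]|² = (1/N)Σ|X[k]|², so Σ|X[k]|² = N·Σ|x[n]|² = 6·32.0000

Σ|X[k]|² = N·Σ|x[n]|² = 6·32.0000 = 192.0000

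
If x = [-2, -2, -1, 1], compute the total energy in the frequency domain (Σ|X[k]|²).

Parseval: Σ|x[n]|² = (1/N)Σ|X[k]|², so Σ|X[k]|² = N·Σ|x[n]|² = 4·10.0000

Σ|X[k]|² = N·Σ|x[n]|² = 4·10.0000 = 40.0000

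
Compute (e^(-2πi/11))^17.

Since ω_11^11 = 1, powers reduce modulo 11.
17 mod 11 = 6
So ω_11^17 = ω_11^6 = e^(-2πi·6/11)

ω_11^17 = ω_11^6 = -0.9595+0.2817i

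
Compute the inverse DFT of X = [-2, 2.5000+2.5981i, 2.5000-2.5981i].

x[n] = (1/3) Σ(k=0 to 2) X[k] · e^(2πikn/3)

Computing each x[n]:
x[0] = 1
x[1] = -3
x[2] = 0

x = [1, -3, 0]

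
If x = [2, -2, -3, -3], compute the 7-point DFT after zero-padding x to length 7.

Original 4-point DFT: [-6, 5-1i, 4, 5+1i]
Zero-padded 7-point DFT provides frequency interpolation.

DFT_7([x, 0, ...]) = [-6, 4.1235+5.7901i, 3.2775-1.6973i, 2.5990+1.4471i, 2.5990-1.4471i, 3.2775+1.6973i, 4.1235-5.7901i]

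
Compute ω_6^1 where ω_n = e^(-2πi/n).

ω_6^1 = e^(-2πi·1/6)
= cos(-2π·1/6) + i·sin(-2π·1/6)
= cos(-2π/6) + i·sin(-2π/6)

ω_6^1 = cos(-2π/6) + i·sin(-2π/6) = 0.5000-0.8660i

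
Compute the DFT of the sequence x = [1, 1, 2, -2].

X[k] = Σ(n=0 to 3) x[n] · ω_4^(nk)
where ω_4 = e^(-2πi/4)

Computing each X[k]:
X[0] = 2
X[1] = -1-3i
X[2] = 4
X[3] = -1+3i

X = [2, -1-3i, 4, -1+3i]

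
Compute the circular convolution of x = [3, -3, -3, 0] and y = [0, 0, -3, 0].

(x ⊛ y)[n] = Σ(m=0 to 3) x[m] · y[(n-m) mod 4]

Computing each output sample:
(x ⊛ y)[0] = 9
(x ⊛ y)[1] = 0
(x ⊛ y)[2] = -9
(x ⊛ y)[3] = 9

x ⊛ y = [9, 0, -9, 9]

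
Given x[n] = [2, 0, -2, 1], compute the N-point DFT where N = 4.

X[k] = Σ(n=0 to 3) x[n] · ω_4^(nk)
where ω_4 = e^(-2πi/4)

Computing each X[k]:
X[0] = 1
X[1] = 4+1i
X[2] = -1
X[3] = 4-1i

X = [1, 4+1i, -1, 4-1i]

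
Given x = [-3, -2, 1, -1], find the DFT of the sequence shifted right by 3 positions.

Time shift by 3: X_shifted[k] = ω_4^(3k) · X[k]
Shifted x = [-2, 1, -1, -3]

DFT(x[n-3]) = [-5, -1-4i, -1, -1+4i]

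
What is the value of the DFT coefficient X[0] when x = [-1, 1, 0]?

X[0] = Σ(n=0 to 2) x[n] · ω_3^0 = Σ x[n]
= (-1) + (1) + (0)

X[0] = 0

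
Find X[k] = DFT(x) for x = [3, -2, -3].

X[k] = Σ(n=0 to 2) x[n] · ω_3^(nk)
where ω_3 = e^(-2πi/3)

Computing each X[k]:
X[0] = -2
X[1] = 5.5000-0.8660i
X[2] = 5.5000+0.8660i

X = [-2, 5.5000-0.8660i, 5.5000+0.8660i]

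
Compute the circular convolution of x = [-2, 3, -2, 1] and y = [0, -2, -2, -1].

(x ⊛ y)[n] = Σ(m=0 to 3) x[m] · y[(n-m) mod 4]

Computing each output sample:
(x ⊛ y)[0] = -1
(x ⊛ y)[1] = 4
(x ⊛ y)[2] = -3
(x ⊛ y)[3] = 0

x ⊛ y = [-1, 4, -3, 0]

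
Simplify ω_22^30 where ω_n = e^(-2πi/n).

Since ω_22^22 = 1, powers reduce modulo 22.
30 mod 22 = 8
So ω_22^30 = ω_22^8 = e^(-2πi·8/22)

ω_22^30 = ω_22^8 = -0.6549-0.7557i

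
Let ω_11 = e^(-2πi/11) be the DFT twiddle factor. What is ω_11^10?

ω_11^10 = e^(-2πi·10/11)
= cos(-2π·10/11) + i·sin(-2π·10/11)
= cos(-20π/11) + i·sin(-20π/11)

ω_11^10 = cos(-20π/11) + i·sin(-20π/11) = 0.8413+0.5406i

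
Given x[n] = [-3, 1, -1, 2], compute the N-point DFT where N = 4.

X[k] = Σ(n=0 to 3) x[n] · ω_4^(nk)
where ω_4 = e^(-2πi/4)

Computing each X[k]:
X[0] = -1
X[1] = -2+1i
X[2] = -7
X[3] = -2-1i

X = [-1, -2+1i, -7, -2-1i]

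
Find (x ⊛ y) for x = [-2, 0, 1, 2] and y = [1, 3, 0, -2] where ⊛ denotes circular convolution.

(x ⊛ y)[n] = Σ(m=0 to 3) x[m] · y[(n-m) mod 4]

Computing each output sample:
(x ⊛ y)[0] = 4
(x ⊛ y)[1] = -8
(x ⊛ y)[2] = -3
(x ⊛ y)[3] = 9

x ⊛ y = [4, -8, -3, 9]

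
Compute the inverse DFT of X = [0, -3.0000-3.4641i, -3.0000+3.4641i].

x[n] = (1/3) Σ(k=0 to 2) X[k] · e^(2πikn/3)

Computing each x[n]:
x[0] = -2
x[1] = 3
x[2] = -1

x = [-2, 3, -1]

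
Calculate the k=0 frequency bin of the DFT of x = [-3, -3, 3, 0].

X[0] = Σ(n=0 to 3) x[n] · ω_4^0 = Σ x[n]
= (-3) + (-3) + (3) + (0)

X[0] = -3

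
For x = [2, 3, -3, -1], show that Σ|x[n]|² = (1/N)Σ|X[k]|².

Time domain:
Σ|x[n]|² = |2|² + |3|² + |-3|² + |-1|² = 23.0000

Frequency domain:
(1/4)Σ|X[k]|² = (1/4)(|1|² + |5-4i|² + |-3|² + |5+4i|²) = (1/4)·92.0000 = 23.0000

Both sides agree, confirming Parseval's theorem.

Σ|x[n]|² = (1/N)Σ|X[k]|² = 23.0000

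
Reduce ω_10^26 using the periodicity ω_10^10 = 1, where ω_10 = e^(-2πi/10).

Since ω_10^10 = 1, powers reduce modulo 10.
26 mod 10 = 6
So ω_10^26 = ω_10^6 = e^(-2πi·6/10)

ω_10^26 = ω_10^6 = -0.8090+0.5878i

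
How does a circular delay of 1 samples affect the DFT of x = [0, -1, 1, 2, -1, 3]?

Time shift by 1: X_shifted[k] = ω_6^(1k) · X[k]
Shifted x = [3, 0, -1, 1, 2, -1]

DFT(x[n-1]) = [4, 1.0000+1.7321i, 4.0000-3.4641i, 4, 4.0000+3.4641i, 1.0000-1.7321i]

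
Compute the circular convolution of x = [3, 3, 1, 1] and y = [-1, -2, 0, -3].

(x ⊛ y)[n] = Σ(m=0 to 3) x[m] · y[(n-m) mod 4]

Computing each output sample:
(x ⊛ y)[0] = -14
(x ⊛ y)[1] = -12
(x ⊛ y)[2] = -10
(x ⊛ y)[3] = -12

x ⊛ y = [-14, -12, -10, -12]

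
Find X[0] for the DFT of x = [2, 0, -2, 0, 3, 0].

X[0] = Σ(n=0 to 5) x[n] · ω_6^0 = Σ x[n]
= (2) + (0) + (-2) + (0) + (3) + (0)

X[0] = 3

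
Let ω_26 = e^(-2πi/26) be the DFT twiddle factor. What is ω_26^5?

ω_26^5 = e^(-2πi·5/26)
= cos(-2π·5/26) + i·sin(-2π·5/26)
= cos(-10π/26) + i·sin(-10π/26)

ω_26^5 = cos(-10π/26) + i·sin(-10π/26) = 0.3546-0.9350i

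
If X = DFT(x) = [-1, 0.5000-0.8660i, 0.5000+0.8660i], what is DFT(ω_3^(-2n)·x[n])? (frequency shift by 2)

Modulation property: DFT(ω_3^(-2n)·x[n]) = X[(k-2) mod 3], so circularly shift X by 2 positions.

X[k-2] = [0.5000-0.8660i, 0.5000+0.8660i, -1]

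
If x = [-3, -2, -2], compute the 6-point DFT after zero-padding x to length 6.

Original 3-point DFT: [-7, -1, -1]
Zero-padded 6-point DFT provides frequency interpolation.

DFT_6([x, 0, ...]) = [-7, -3.0000+3.4641i, -1, -3, -1, -3.0000-3.4641i]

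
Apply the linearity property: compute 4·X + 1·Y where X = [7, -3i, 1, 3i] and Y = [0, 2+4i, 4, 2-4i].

By linearity: DFT(4x + 1y) = 4·DFT(x) + 1·DFT(y)
= 4·[7, -3i, 1, 3i] + 1·[0, 2+4i, 4, 2-4i]

Computing element-wise:
Z[0] = 4·(7) + 1·(0) = 28
Z[1] = 4·(-3i) + 1·(2+4i) = 2-8i
Z[2] = 4·(1) + 1·(4) = 8
Z[3] = 4·(3i) + 1·(2-4i) = 2+8i

DFT(4x + 1y) = 4·X + 1·Y = [28, 2-8i, 8, 2+8i]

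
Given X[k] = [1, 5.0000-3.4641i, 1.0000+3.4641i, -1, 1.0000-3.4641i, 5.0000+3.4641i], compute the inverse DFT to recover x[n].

x[n] = (1/6) Σ(k=0 to 5) X[k] · e^(2πikn/6)

Computing each x[n]:
x[0] = 2
x[1] = 1
x[2] = 1
x[3] = -1
x[4] = -3
x[5] = 1

x = [2, 1, 1, -1, -3, 1]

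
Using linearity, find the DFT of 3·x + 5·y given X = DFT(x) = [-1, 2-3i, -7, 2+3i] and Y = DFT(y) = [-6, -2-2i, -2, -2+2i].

By linearity: DFT(3x + 5y) = 3·DFT(x) + 5·DFT(y)
= 3·[-1, 2-3i, -7, 2+3i] + 5·[-6, -2-2i, -2, -2+2i]

Computing element-wise:
Z[0] = 3·(-1) + 5·(-6) = -33
Z[1] = 3·(2-3i) + 5·(-2-2i) = -4-19i
Z[2] = 3·(-7) + 5·(-2) = -31
Z[3] = 3·(2+3i) + 5·(-2+2i) = -4+19i

DFT(3x + 5y) = 3·X + 5·Y = [-33, -4-19i, -31, -4+19i]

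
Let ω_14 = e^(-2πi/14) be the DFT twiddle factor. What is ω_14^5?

ω_14^5 = e^(-2πi·5/14)
= cos(-2π·5/14) + i·sin(-2π·5/14)
= cos(-10π/14) + i·sin(-10π/14)

ω_14^5 = cos(-10π/14) + i·sin(-10π/14) = -0.6235-0.7818i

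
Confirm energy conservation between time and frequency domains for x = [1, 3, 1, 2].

Time domain:
Σ|x[n]|² = |1|² + |3|² + |1|² + |2|² = 15.0000

Frequency domain:
(1/4)Σ|X[k]|² = (1/4)(|7|² + |-1i|² + |-3|² + |1i|²) = (1/4)·60.0000 = 15.0000

Both sides agree, confirming Parseval's theorem.

Σ|x[n]|² = (1/N)Σ|X[k]|² = 15.0000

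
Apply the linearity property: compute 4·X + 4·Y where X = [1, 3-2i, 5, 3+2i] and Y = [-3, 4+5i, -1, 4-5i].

By linearity: DFT(4x + 4y) = 4·DFT(x) + 4·DFT(y)
= 4·[1, 3-2i, 5, 3+2i] + 4·[-3, 4+5i, -1, 4-5i]

Computing element-wise:
Z[0] = 4·(1) + 4·(-3) = -8
Z[1] = 4·(3-2i) + 4·(4+5i) = 28+12i
Z[2] = 4·(5) + 4·(-1) = 16
Z[3] = 4·(3+2i) + 4·(4-5i) = 28-12i

DFT(4x + 4y) = 4·X + 4·Y = [-8, 28+12i, 16, 28-12i]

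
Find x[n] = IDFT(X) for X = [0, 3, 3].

x[n] = (1/3) Σ(k=0 to 2) X[k] · e^(2πikn/3)

Computing each x[n]:
x[0] = 2
x[1] = -1
x[2] = -1

x = [2, -1, -1]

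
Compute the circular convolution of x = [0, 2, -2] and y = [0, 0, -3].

(x ⊛ y)[n] = Σ(m=0 to 2) x[m] · y[(n-m) mod 3]

Computing each output sample:
(x ⊛ y)[0] = -6
(x ⊛ y)[1] = 6
(x ⊛ y)[2] = 0

x ⊛ y = [-6, 6, 0]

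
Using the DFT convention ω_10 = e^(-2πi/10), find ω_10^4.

ω_10^4 = e^(-2πi·4/10)
= cos(-2π·4/10) + i·sin(-2π·4/10)
= cos(-8π/10) + i·sin(-8π/10)

ω_10^4 = cos(-8π/10) + i·sin(-8π/10) = -0.8090-0.5878i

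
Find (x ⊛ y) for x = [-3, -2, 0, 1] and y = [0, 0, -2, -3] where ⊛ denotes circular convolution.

(x ⊛ y)[n] = Σ(m=0 to 3) x[m] · y[(n-m) mod 4]

Computing each output sample:
(x ⊛ y)[0] = 6
(x ⊛ y)[1] = -2
(x ⊛ y)[2] = 3
(x ⊛ y)[3] = 13

x ⊛ y = [6, -2, 3, 13]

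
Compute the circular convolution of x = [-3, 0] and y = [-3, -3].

(x ⊛ y)[n] = Σ(m=0 to 1) x[m] · y[(n-m) mod 2]

Computing each output sample:
(x ⊛ y)[0] = 9
(x ⊛ y)[1] = 9

x ⊛ y = [9, 9]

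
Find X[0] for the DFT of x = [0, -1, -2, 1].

X[0] = Σ(n=0 to 3) x[n] · ω_4^0 = Σ x[n]
= (0) + (-1) + (-2) + (1)

X[0] = -2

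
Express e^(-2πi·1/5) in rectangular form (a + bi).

ω_5^1 = e^(-2πi·1/5)
= cos(-2π·1/5) + i·sin(-2π·1/5)
= cos(-2π/5) + i·sin(-2π/5)

ω_5^1 = cos(-2π/5) + i·sin(-2π/5) = 0.3090-0.9511i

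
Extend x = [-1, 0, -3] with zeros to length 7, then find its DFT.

Original 3-point DFT: [-4, 0.5000-2.5981i, 0.5000+2.5981i]
Zero-padded 7-point DFT provides frequency interpolation.

DFT_7([x, 0, ...]) = [-4, -0.3324+2.9248i, 1.7029-1.3017i, -2.8705-2.3455i, -2.8705+2.3455i, 1.7029+1.3017i, -0.3324-2.9248i]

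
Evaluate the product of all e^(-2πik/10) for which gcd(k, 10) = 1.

The primitive 10th roots of unity are ω_10^k for k coprime to 10: k ∈ {1, 3, 7, 9}
Their product equals the constant term of the cyclotomic polynomial Φ_10(x) up to sign.
For n ≥ 3, the product of all primitive nth roots of unity is 1. (For n=1 it is 1; for n=2 it is -1.)

1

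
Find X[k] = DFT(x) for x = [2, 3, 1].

X[k] = Σ(n=0 to 2) x[n] · ω_3^(nk)
where ω_3 = e^(-2πi/3)

Computing each X[k]:
X[0] = 6
X[1] = -1.7321i
X[2] = 1.7321i

X = [6, -1.7321i, 1.7321i]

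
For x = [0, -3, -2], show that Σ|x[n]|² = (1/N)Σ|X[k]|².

Time domain:
Σ|x[n]|² = |0|² + |-3|² + |-2|² = 13.0000

Frequency domain:
(1/3)Σ|X[k]|² = (1/3)(|-5|² + |2.5000+0.8660i|² + |2.5000-0.8660i|²) = (1/3)·39.0000 = 13.0000

Both sides agree, confirming Parseval's theorem.

Σ|x[n]|² = (1/N)Σ|X[k]|² = 13.0000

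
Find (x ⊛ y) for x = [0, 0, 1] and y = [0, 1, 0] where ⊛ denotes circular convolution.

(x ⊛ y)[n] = Σ(m=0 to 2) x[m] · y[(n-m) mod 3]

Computing each output sample:
(x ⊛ y)[0] = 1
(x ⊛ y)[1] = 0
(x ⊛ y)[2] = 0

x ⊛ y = [1, 0, 0]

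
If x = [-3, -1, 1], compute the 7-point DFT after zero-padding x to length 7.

Original 3-point DFT: [-3, -3.0000+1.7321i, -3.0000-1.7321i]
Zero-padded 7-point DFT provides frequency interpolation.

DFT_7([x, 0, ...]) = [-3, -3.8460-0.1931i, -3.6784+1.4088i, -1.4755+1.2157i, -1.4755-1.2157i, -3.6784-1.4088i, -3.8460+0.1931i]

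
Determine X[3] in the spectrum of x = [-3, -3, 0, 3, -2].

X[3] = Σ(n=0 to 4) x[n] · ω_5^(3n) where ω_5 = e^(-2πi/5)
= (-3)·ω_5^0 + (-3)·ω_5^3 + (0)·ω_5^6 + (3)·ω_5^9 + (-2)·ω_5^12

X[3] = 1.9721+2.2654i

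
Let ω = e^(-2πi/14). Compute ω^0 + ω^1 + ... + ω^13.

Sum of all nth roots of unity equals 0 for n > 1 (geometric series with r ≠ 1).

0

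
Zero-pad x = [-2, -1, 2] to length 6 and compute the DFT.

Original 3-point DFT: [-1, -2.5000+2.5981i, -2.5000-2.5981i]
Zero-padded 6-point DFT provides frequency interpolation.

DFT_6([x, 0, ...]) = [-1, -3.5000-0.8660i, -2.5000+2.5981i, 1, -2.5000-2.5981i, -3.5000+0.8660i]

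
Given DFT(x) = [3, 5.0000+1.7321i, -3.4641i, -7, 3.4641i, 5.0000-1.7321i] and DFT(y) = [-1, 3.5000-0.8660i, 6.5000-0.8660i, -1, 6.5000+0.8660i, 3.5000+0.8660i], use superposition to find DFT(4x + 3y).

By linearity: DFT(4x + 3y) = 4·DFT(x) + 3·DFT(y)
= 4·[3, 5.0000+1.7321i, -3.4641i, -7, 3.4641i, 5.0000-1.7321i] + 3·[-1, 3.5000-0.8660i, 6.5000-0.8660i, -1, 6.5000+0.8660i, 3.5000+0.8660i]

Computing element-wise:
Z[0] = 4·(3) + 3·(-1) = 9
Z[1] = 4·(5.0000+1.7321i) + 3·(3.5000-0.8660i) = 30.5000+4.3304i
Z[2] = 4·(-3.4641i) + 3·(6.5000-0.8660i) = 19.5000-16.4544i
Z[3] = 4·(-7) + 3·(-1) = -31
Z[4] = 4·(3.4641i) + 3·(6.5000+0.8660i) = 19.5000+16.4544i
Z[5] = 4·(5.0000-1.7321i) + 3·(3.5000+0.8660i) = 30.5000-4.3304i

DFT(4x + 3y) = 4·X + 3·Y = [9, 30.5000+4.3304i, 19.5000-16.4544i, -31, 19.5000+16.4544i, 30.5000-4.3304i]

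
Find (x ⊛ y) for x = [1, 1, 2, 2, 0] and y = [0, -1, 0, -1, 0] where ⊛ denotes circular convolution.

(x ⊛ y)[n] = Σ(m=0 to 4) x[m] · y[(n-m) mod 5]

Computing each output sample:
(x ⊛ y)[0] = -2
(x ⊛ y)[1] = -3
(x ⊛ y)[2] = -1
(x ⊛ y)[3] = -3
(x ⊛ y)[4] = -3

x ⊛ y = [-2, -3, -1, -3, -3]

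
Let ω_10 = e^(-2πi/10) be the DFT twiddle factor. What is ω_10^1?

ω_10^1 = e^(-2πi·1/10)
= cos(-2π·1/10) + i·sin(-2π·1/10)
= cos(-2π/10) + i·sin(-2π/10)

ω_10^1 = cos(-2π/10) + i·sin(-2π/10) = 0.8090-0.5878i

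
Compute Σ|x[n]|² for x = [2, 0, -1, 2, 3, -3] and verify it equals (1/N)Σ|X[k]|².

Time domain:
Σ|x[n]|² = |2|² + |0|² + |-1|² + |2|² + |3|² + |-3|² = 27.0000

Frequency domain:
(1/6)Σ|X[k]|² = (1/6)(|3|² + |-2.5000+0.8660i|² + |4.5000-6.0622i|² + |5|² + |4.5000+6.0622i|² + |-2.5000-0.8660i|²) = (1/6)·162.0000 = 27.0000

Both sides agree, confirming Parseval's theorem.

Σ|x[n]|² = (1/N)Σ|X[k]|² = 27.0000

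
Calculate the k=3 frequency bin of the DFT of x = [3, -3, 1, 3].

X[3] = Σ(n=0 to 3) x[n] · ω_4^(3n) where ω_4 = e^(-2πi/4)
= (3)·ω_4^0 + (-3)·ω_4^3 + (1)·ω_4^6 + (3)·ω_4^9

X[3] = 2-6i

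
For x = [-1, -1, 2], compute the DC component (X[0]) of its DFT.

X[0] = Σ(n=0 to 2) x[n] · ω_3^0 = Σ x[n]
= (-1) + (-1) + (2)

X[0] = 0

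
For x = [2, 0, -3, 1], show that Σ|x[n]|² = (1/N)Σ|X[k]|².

Time domain:
Σ|x[n]|² = |2|² + |0|² + |-3|² + |1|² = 14.0000

Frequency domain:
(1/4)Σ|X[k]|² = (1/4)(|0|² + |5+1i|² + |-2|² + |5-1i|²) = (1/4)·56.0000 = 14.0000

Both sides agree, confirming Parseval's theorem.

Σ|x[n]|² = (1/N)Σ|X[k]|² = 14.0000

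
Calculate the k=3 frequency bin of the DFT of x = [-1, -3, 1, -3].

X[3] = Σ(n=0 to 3) x[n] · ω_4^(3n) where ω_4 = e^(-2πi/4)
= (-1)·ω_4^0 + (-3)·ω_4^3 + (1)·ω_4^6 + (-3)·ω_4^9

X[3] = -2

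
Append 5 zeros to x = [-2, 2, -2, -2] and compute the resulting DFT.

Original 4-point DFT: [-4, -4i, -4, 4i]
Zero-padded 9-point DFT provides frequency interpolation.

DFT_9([x, 0, ...]) = [-4, 0.1848+2.4161i, 1.2267-3.0176i, -4.0000-3.4641i, -4.4115-0.2376i, -4.4115+0.2376i, -4.0000+3.4641i, 1.2267+3.0176i, 0.1848-2.4161i]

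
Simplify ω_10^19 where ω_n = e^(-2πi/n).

Since ω_10^10 = 1, powers reduce modulo 10.
19 mod 10 = 9
So ω_10^19 = ω_10^9 = e^(-2πi·9/10)

ω_10^19 = ω_10^9 = 0.8090+0.5878i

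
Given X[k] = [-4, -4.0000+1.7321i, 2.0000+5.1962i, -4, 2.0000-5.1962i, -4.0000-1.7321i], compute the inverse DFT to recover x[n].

x[n] = (1/6) Σ(k=0 to 5) X[k] · e^(2πikn/6)

Computing each x[n]:
x[0] = -2
x[1] = -3
x[2] = 0
x[3] = 2
x[4] = -2
x[5] = 1

x = [-2, -3, 0, 2, -2, 1]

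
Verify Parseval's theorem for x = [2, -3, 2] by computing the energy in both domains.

Time domain:
Σ|x[n]|² = |2|² + |-3|² + |2|² = 17.0000

Frequency domain:
(1/3)Σ|X[k]|² = (1/3)(|1|² + |2.5000+4.3301i|² + |2.5000-4.3301i|²) = (1/3)·51.0000 = 17.0000

Both sides agree, confirming Parseval's theorem.

Σ|x[n]|² = (1/N)Σ|X[k]|² = 17.0000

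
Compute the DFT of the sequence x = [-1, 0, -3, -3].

X[k] = Σ(n=0 to 3) x[n] · ω_4^(nk)
where ω_4 = e^(-2πi/4)

Computing each X[k]:
X[0] = -7
X[1] = 2-3i
X[2] = -1
X[3] = 2+3i

X = [-7, 2-3i, -1, 2+3i]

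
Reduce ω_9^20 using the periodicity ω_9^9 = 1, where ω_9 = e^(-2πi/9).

Since ω_9^9 = 1, powers reduce modulo 9.
20 mod 9 = 2
So ω_9^20 = ω_9^2 = e^(-2πi·2/9)

ω_9^20 = ω_9^2 = 0.1736-0.9848i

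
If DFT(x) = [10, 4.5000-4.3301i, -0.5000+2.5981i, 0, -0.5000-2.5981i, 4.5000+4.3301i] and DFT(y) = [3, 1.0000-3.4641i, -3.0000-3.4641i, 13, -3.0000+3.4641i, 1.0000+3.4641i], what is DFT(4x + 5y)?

By linearity: DFT(4x + 5y) = 4·DFT(x) + 5·DFT(y)
= 4·[10, 4.5000-4.3301i, -0.5000+2.5981i, 0, -0.5000-2.5981i, 4.5000+4.3301i] + 5·[3, 1.0000-3.4641i, -3.0000-3.4641i, 13, -3.0000+3.4641i, 1.0000+3.4641i]

Computing element-wise:
Z[0] = 4·(10) + 5·(3) = 55
Z[1] = 4·(4.5000-4.3301i) + 5·(1.0000-3.4641i) = 23.0000-34.6409i
Z[2] = 4·(-0.5000+2.5981i) + 5·(-3.0000-3.4641i) = -17.0000-6.9281i
Z[3] = 4·(0) + 5·(13) = 65
Z[4] = 4·(-0.5000-2.5981i) + 5·(-3.0000+3.4641i) = -17.0000+6.9281i
Z[5] = 4·(4.5000+4.3301i) + 5·(1.0000+3.4641i) = 23.0000+34.6409i

DFT(4x + 5y) = 4·X + 5·Y = [55, 23.0000-34.6409i, -17.0000-6.9281i, 65, -17.0000+6.9281i, 23.0000+34.6409i]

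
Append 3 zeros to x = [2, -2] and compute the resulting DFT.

Original 2-point DFT: [0, 4]
Zero-padded 5-point DFT provides frequency interpolation.

DFT_5([x, 0, ...]) = [0, 1.3820+1.9021i, 3.6180+1.1756i, 3.6180-1.1756i, 1.3820-1.9021i]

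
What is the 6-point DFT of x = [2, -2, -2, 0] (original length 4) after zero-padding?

Original 4-point DFT: [-2, 4+2i, 2, 4-2i]
Zero-padded 6-point DFT provides frequency interpolation.

DFT_6([x, 0, ...]) = [-2, 2.0000+3.4641i, 4, 2, 4, 2.0000-3.4641i]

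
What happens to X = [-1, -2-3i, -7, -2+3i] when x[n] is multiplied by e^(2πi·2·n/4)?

Modulation property: DFT(ω_4^(-2n)·x[n]) = X[(k-2) mod 4], so circularly shift X by 2 positions.

X[k-2] = [-7, -2+3i, -1, -2-3i]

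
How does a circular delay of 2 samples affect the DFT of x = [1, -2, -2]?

Time shift by 2: X_shifted[k] = ω_3^(2k) · X[k]
Shifted x = [-2, -2, 1]

DFT(x[n-2]) = [-3, -1.5000+2.5981i, -1.5000-2.5981i]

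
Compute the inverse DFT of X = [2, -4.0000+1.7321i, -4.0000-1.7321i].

x[n] = (1/3) Σ(k=0 to 2) X[k] · e^(2πikn/3)

Computing each x[n]:
x[0] = -2
x[1] = 1
x[2] = 3

x = [-2, 1, 3]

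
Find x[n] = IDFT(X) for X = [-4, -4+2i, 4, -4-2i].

x[n] = (1/4) Σ(k=0 to 3) X[k] · e^(2πikn/4)

Computing each x[n]:
x[0] = -2
x[1] = -3
x[2] = 2
x[3] = -1

x = [-2, -3, 2, -1]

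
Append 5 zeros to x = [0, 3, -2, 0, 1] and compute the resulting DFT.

Original 5-point DFT: [2, 2.8541-0.7265i, -3.8541-3.0777i, -3.8541+3.0777i, 2.8541+0.7265i]
Zero-padded 10-point DFT provides frequency interpolation.

DFT_10([x, 0, ...]) = [2, 1.0000-0.4490i, 2.8541-0.7265i, 1.0000-4.9798i, -3.8541-3.0777i, -4, -3.8541+3.0777i, 1.0000+4.9798i, 2.8541+0.7265i, 1.0000+0.4490i]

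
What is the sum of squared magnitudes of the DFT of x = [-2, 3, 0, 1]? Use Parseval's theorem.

Parseval: Σ|x[n]|² = (1/N)Σ|X[k]|², so Σ|X[k]|² = N·Σ|x[n]|² = 4·14.0000

Σ|X[k]|² = N·Σ|x[n]|² = 4·14.0000 = 56.0000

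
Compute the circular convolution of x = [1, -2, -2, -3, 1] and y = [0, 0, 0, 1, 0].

(x ⊛ y)[n] = Σ(m=0 to 4) x[m] · y[(n-m) mod 5]

Computing each output sample:
(x ⊛ y)[0] = -2
(x ⊛ y)[1] = -3
(x ⊛ y)[2] = 1
(x ⊛ y)[3] = 1
(x ⊛ y)[4] = -2

x ⊛ y = [-2, -3, 1, 1, -2]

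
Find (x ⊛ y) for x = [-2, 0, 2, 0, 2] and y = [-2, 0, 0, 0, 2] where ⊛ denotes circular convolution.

(x ⊛ y)[n] = Σ(m=0 to 4) x[m] · y[(n-m) mod 5]

Computing each output sample:
(x ⊛ y)[0] = 4
(x ⊛ y)[1] = 4
(x ⊛ y)[2] = -4
(x ⊛ y)[3] = 4
(x ⊛ y)[4] = -8

x ⊛ y = [4, 4, -4, 4, -8]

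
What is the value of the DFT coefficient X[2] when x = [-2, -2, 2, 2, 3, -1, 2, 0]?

X[2] = Σ(n=0 to 7) x[n] · ω_8^(2n) where ω_8 = e^(-2πi/8)
= (-2)·ω_8^0 + (-2)·ω_8^2 + (2)·ω_8^4 + (2)·ω_8^6 + (3)·ω_8^8 + (-1)·ω_8^10 + (2)·ω_8^12 + (0)·ω_8^14

X[2] = -3+5i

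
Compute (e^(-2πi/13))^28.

Since ω_13^13 = 1, powers reduce modulo 13.
28 mod 13 = 2
So ω_13^28 = ω_13^2 = e^(-2πi·2/13)

ω_13^28 = ω_13^2 = 0.5681-0.8230i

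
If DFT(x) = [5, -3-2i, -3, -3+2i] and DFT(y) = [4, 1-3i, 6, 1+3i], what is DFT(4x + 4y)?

By linearity: DFT(4x + 4y) = 4·DFT(x) + 4·DFT(y)
= 4·[5, -3-2i, -3, -3+2i] + 4·[4, 1-3i, 6, 1+3i]

Computing element-wise:
Z[0] = 4·(5) + 4·(4) = 36
Z[1] = 4·(-3-2i) + 4·(1-3i) = -8-20i
Z[2] = 4·(-3) + 4·(6) = 12
Z[3] = 4·(-3+2i) + 4·(1+3i) = -8+20i

DFT(4x + 4y) = 4·X + 4·Y = [36, -8-20i, 12, -8+20i]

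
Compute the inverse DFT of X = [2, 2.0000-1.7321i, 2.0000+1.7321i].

x[n] = (1/3) Σ(k=0 to 2) X[k] · e^(2πikn/3)

Computing each x[n]:
x[0] = 2
x[1] = 1
x[2] = -1

x = [2, 1, -1]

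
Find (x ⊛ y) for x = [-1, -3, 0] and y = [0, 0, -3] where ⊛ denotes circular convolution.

(x ⊛ y)[n] = Σ(m=0 to 2) x[m] · y[(n-m) mod 3]

Computing each output sample:
(x ⊛ y)[0] = 9
(x ⊛ y)[1] = 0
(x ⊛ y)[2] = 3

x ⊛ y = [9, 0, 3]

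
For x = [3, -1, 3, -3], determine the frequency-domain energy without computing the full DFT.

Parseval: Σ|x[n]|² = (1/N)Σ|X[k]|², so Σ|X[k]|² = N·Σ|x[n]|² = 4·28.0000

Σ|X[k]|² = N·Σ|x[n]|² = 4·28.0000 = 112.0000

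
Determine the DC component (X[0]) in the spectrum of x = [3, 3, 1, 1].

X[0] = Σ(n=0 to 3) x[n] · ω_4^0 = Σ x[n]
= (3) + (3) + (1) + (1)

X[0] = 8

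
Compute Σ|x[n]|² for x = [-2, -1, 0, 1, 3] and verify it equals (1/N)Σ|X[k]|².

Time domain:
Σ|x[n]|² = |-2|² + |-1|² + |0|² + |1|² + |3|² = 15.0000

Frequency domain:
(1/5)Σ|X[k]|² = (1/5)(|1|² + |-2.1910+4.3920i|² + |-3.3090+1.4001i|² + |-3.3090-1.4001i|² + |-2.1910-4.3920i|²) = (1/5)·75.0000 = 15.0000

Both sides agree, confirming Parseval's theorem.

Σ|x[n]|² = (1/N)Σ|X[k]|² = 15.0000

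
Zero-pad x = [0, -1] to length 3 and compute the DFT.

Original 2-point DFT: [-1, 1]
Zero-padded 3-point DFT provides frequency interpolation.

DFT_3([x, 0, ...]) = [-1, 0.5000+0.8660i, 0.5000-0.8660i]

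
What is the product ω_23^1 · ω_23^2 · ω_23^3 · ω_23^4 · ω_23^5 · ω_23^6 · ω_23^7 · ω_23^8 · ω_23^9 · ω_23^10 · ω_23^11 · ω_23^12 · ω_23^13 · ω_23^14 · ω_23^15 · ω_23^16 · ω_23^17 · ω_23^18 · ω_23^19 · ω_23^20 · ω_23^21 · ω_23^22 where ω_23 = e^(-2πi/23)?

The primitive 23rd roots of unity are ω_23^k for k coprime to 23: k ∈ {1, 2, 3, 4, 5, 6, 7, 8, 9, 10, 11, 12, 13, 14, 15, 16, 17, 18, 19, 20, 21, 22}
Their product equals the constant term of the cyclotomic polynomial Φ_23(x) up to sign.
For n ≥ 3, the product of all primitive nth roots of unity is 1. (For n=1 it is 1; for n=2 it is -1.)

1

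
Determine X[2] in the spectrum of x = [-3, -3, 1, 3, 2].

X[2] = Σ(n=0 to 4) x[n] · ω_5^(2n) where ω_5 = e^(-2πi/5)
= (-3)·ω_5^0 + (-3)·ω_5^2 + (1)·ω_5^4 + (3)·ω_5^6 + (2)·ω_5^8

X[2] = -0.9549+1.0368i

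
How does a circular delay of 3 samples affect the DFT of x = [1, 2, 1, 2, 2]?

Time shift by 3: X_shifted[k] = ω_5^(3k) · X[k]
Shifted x = [1, 2, 2, 1, 2]

DFT(x[n-3]) = [8, -0.1910-0.5878i, -1.3090+0.9511i, -1.3090-0.9511i, -0.1910+0.5878i]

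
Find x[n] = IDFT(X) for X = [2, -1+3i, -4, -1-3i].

x[n] = (1/4) Σ(k=0 to 3) X[k] · e^(2πikn/4)

Computing each x[n]:
x[0] = -1
x[1] = 0
x[2] = 0
x[3] = 3

x = [-1, 0, 0, 3]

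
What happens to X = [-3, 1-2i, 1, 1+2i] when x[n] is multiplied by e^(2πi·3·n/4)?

Modulation property: DFT(ω_4^(-3n)·x[n]) = X[(k-3) mod 4], so circularly shift X by 3 positions.

X[k-3] = [1-2i, 1, 1+2i, -3]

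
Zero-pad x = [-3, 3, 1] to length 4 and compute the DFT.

Original 3-point DFT: [1, -5.0000-1.7321i, -5.0000+1.7321i]
Zero-padded 4-point DFT provides frequency interpolation.

DFT_4([x, 0, ...]) = [1, -4-3i, -5, -4+3i]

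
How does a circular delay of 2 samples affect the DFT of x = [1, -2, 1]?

Time shift by 2: X_shifted[k] = ω_3^(2k) · X[k]
Shifted x = [-2, 1, 1]

DFT(x[n-2]) = [0, -3, -3]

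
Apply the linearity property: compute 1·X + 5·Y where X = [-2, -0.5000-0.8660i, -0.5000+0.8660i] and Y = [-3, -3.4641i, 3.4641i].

By linearity: DFT(1x + 5y) = 1·DFT(x) + 5·DFT(y)
= 1·[-2, -0.5000-0.8660i, -0.5000+0.8660i] + 5·[-3, -3.4641i, 3.4641i]

Computing element-wise:
Z[0] = 1·(-2) + 5·(-3) = -17
Z[1] = 1·(-0.5000-0.8660i) + 5·(-3.4641i) = -0.5000-18.1865i
Z[2] = 1·(-0.5000+0.8660i) + 5·(3.4641i) = -0.5000+18.1865i

DFT(1x + 5y) = 1·X + 5·Y = [-17, -0.5000-18.1865i, -0.5000+18.1865i]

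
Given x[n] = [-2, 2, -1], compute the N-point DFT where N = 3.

X[k] = Σ(n=0 to 2) x[n] · ω_3^(nk)
where ω_3 = e^(-2πi/3)

Computing each X[k]:
X[0] = -1
X[1] = -2.5000-2.5981i
X[2] = -2.5000+2.5981i

X = [-1, -2.5000-2.5981i, -2.5000+2.5981i]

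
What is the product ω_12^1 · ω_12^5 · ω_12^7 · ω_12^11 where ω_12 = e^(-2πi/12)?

The primitive 12th roots of unity are ω_12^k for k coprime to 12: k ∈ {1, 5, 7, 11}
Their product equals the constant term of the cyclotomic polynomial Φ_12(x) up to sign.
For n ≥ 3, the product of all primitive nth roots of unity is 1. (For n=1 it is 1; for n=2 it is -1.)

1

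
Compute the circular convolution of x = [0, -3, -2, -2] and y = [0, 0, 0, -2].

(x ⊛ y)[n] = Σ(m=0 to 3) x[m] · y[(n-m) mod 4]

Computing each output sample:
(x ⊛ y)[0] = 6
(x ⊛ y)[1] = 4
(x ⊛ y)[2] = 4
(x ⊛ y)[3] = 0

x ⊛ y = [6, 4, 4, 0]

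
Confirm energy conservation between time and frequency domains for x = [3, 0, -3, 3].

Time domain:
Σ|x[n]|² = |3|² + |0|² + |-3|² + |3|² = 27.0000

Frequency domain:
(1/4)Σ|X[k]|² = (1/4)(|3|² + |6+3i|² + |-3|² + |6-3i|²) = (1/4)·108.0000 = 27.0000

Both sides agree, confirming Parseval's theorem.

Σ|x[n]|² = (1/N)Σ|X[k]|² = 27.0000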